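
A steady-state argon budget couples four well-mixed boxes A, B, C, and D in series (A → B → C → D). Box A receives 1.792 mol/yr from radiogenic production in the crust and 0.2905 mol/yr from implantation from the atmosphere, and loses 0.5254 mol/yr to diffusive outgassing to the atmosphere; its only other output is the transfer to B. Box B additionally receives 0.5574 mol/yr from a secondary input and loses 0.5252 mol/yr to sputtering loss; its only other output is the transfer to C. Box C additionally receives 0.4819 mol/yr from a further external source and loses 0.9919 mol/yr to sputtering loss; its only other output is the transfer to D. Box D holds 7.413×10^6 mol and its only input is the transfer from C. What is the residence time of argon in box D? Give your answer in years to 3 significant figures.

Box A: F(A→B) = (1.792 + 0.2905) − 0.5254 = 1.5571 mol/yr.
Box B: F(B→C) = (1.5571 + 0.5574) − 0.5252 = 1.5893 mol/yr.
Box C: F(C→D) = (1.5893 + 0.4819) − 0.9919 = 1.0793 mol/yr.
Box D throughput = its input = 1.0793 mol/yr; τ = 7.413×10^6 / 1.0793 = 6.868×10^6 yr.

6.87×10^6 yr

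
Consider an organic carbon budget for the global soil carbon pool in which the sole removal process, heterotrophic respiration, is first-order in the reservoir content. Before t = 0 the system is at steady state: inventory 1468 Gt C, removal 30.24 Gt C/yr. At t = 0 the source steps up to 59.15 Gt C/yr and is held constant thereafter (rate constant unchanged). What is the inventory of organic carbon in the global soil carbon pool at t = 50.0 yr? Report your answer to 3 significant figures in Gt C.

The sink rate constant is k = F₀/M₀ = 30.24/1468 = 0.02060 yr⁻¹.
Solving dM/dt = F₁ − kM with M(0) = M₀ gives M(t) = F₁/k + (M₀ − F₁/k)·e^(−kt).
F₁/k = 59.15/0.02060 = 2871.4 Gt C; kt = 0.02060 × 50.0 = 1.030, e^(−kt) = 0.3570.
M(50.0) = 2871.4 + (1468 − 2871.4) × 0.3570 = 2871.4 − 501.0 = 2370.4 Gt C.

2370 Gt C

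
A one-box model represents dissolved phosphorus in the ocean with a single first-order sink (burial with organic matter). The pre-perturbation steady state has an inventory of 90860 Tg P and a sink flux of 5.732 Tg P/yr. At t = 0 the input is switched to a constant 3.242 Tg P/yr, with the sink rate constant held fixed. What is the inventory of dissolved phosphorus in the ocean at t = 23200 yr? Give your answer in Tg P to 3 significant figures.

60500 Tg P

Residence time τ = M₀/F₀ = 15850 yr. The eventual steady state is M_∞ = M₀·(F₁/F₀) = 90860 × 3.242/5.732 = 51390 Tg P.
The anomaly ΔM(t) = M(t) − M_∞ decays as ΔM₀·e^(−t/τ) with ΔM₀ = 90860 − 51390 = 39470 Tg P.
At t = 23200 yr, e^(−t/τ) = e^(−1.464) = 0.2314, so ΔM = 9133 Tg P and M = 51390 + 9133 = 60524 Tg P.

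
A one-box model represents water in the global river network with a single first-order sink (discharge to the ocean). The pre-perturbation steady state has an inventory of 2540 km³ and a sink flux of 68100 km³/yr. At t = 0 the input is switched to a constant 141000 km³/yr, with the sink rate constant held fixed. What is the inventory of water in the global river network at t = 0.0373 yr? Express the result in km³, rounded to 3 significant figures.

Residence time τ = M₀/F₀ = 0.03730 yr. The eventual steady state is M_∞ = M₀·(F₁/F₀) = 2540 × 141000/68100 = 5259.0 km³.
The anomaly ΔM(t) = M(t) − M_∞ decays as ΔM₀·e^(−t/τ) with ΔM₀ = 2540 − 5259.0 = −2719 km³.
At t = 0.0373 yr, e^(−t/τ) = e^(−1.000) = 0.3679, so ΔM = −1000 km³ and M = 5259.0 − 1000 = 4258.8 km³.

4260 km³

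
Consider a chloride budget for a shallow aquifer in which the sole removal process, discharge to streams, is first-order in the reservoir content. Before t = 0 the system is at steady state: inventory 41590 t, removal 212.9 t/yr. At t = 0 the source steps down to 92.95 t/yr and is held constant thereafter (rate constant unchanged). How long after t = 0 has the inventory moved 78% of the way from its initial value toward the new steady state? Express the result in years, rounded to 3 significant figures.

296 yr

τ = M₀/F₀ = 41590/212.9 = 195.3 yr.
The remaining gap fraction is e^(−t/τ); 78% covered ⇒ e^(−t/τ) = 0.220.
t = −τ ln(0.220) = 195.3 × 1.514 = 295.8 yr.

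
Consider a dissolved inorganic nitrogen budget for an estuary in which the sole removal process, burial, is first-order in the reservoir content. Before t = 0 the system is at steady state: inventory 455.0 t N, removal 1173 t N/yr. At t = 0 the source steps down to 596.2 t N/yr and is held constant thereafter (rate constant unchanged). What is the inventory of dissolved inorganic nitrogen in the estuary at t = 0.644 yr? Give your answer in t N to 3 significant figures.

The sink rate constant is k = F₀/M₀ = 1173/455.0 = 2.578 yr⁻¹.
Solving dM/dt = F₁ − kM with M(0) = M₀ gives M(t) = F₁/k + (M₀ − F₁/k)·e^(−kt).
F₁/k = 596.2/2.578 = 231.26 t N; kt = 2.578 × 0.644 = 1.660, e^(−kt) = 0.1901.
M(0.644) = 231.26 + (455.0 − 231.26) × 0.1901 = 231.26 + 42.53 = 273.79 t N.

274 t N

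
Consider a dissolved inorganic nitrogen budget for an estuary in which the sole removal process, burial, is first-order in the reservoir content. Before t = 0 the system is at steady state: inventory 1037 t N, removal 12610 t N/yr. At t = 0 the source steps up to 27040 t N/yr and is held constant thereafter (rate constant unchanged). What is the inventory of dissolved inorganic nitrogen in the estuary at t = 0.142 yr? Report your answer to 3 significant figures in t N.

2010 t N

Residence time τ = M₀/F₀ = 0.08224 yr. The eventual steady state is M_∞ = M₀·(F₁/F₀) = 1037 × 27040/12610 = 2223.7 t N.
The anomaly ΔM(t) = M(t) − M_∞ decays as ΔM₀·e^(−t/τ) with ΔM₀ = 1037 − 2223.7 = −1187 t N.
At t = 0.142 yr, e^(−t/τ) = e^(−1.727) = 0.1779, so ΔM = −211.1 t N and M = 2223.7 − 211.1 = 2012.6 t N.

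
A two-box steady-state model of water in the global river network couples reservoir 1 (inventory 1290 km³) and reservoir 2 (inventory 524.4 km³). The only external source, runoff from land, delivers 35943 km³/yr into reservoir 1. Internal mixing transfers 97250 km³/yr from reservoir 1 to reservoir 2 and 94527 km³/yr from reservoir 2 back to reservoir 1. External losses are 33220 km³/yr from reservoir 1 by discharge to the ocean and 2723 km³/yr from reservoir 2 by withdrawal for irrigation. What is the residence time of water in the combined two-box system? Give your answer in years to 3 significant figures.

Residence time in the combined system uses the total inventory and the total *external* removal — internal exchanges between the two boxes cancel.
M_total = 1290 + 524.4 = 1814.4 km³.
ΣF_external_out = 33220 + 2723 = 35943 km³/yr.
τ = M_total / ΣF_ext = 1814.4 / 35943 = 0.05048 yr.

0.0505 yr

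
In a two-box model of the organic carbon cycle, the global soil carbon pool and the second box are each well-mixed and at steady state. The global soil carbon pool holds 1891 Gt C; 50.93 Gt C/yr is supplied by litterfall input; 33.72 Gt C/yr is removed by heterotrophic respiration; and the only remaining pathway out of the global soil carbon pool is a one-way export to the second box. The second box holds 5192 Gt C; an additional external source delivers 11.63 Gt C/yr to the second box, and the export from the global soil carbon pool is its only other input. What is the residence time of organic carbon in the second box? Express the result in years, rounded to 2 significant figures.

Balance the global soil carbon pool: ΣF_in = 50.930 Gt C/yr.
Export to the second box = ΣF_in − (33.72) = 17.210 Gt C/yr.
Total input to the second box = 17.210 + 11.63 = 28.840 Gt C/yr; at steady state this equals its total output.
τ = M / F = 5192 / 28.840 = 180.0 yr.

180 yr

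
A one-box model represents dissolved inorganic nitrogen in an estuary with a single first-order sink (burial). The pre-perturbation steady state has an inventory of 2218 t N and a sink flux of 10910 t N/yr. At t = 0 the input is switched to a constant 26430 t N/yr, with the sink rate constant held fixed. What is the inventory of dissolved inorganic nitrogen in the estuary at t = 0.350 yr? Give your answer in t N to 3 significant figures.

τ = M₀/F₀ = 2218/10910 = 0.2033 yr; rate constant k = 1/τ.
New steady state M_∞ = F₁/k = F₁·τ = 26430 × 0.2033 = 5373.2 t N.
M(t) = M_∞ + (M₀ − M_∞)·e^(−t/τ); t/τ = 0.350/0.2033 = 1.722, so e^(−t/τ) = 0.1788.
M(t) = 5373.2 − 3155 × 0.1788 = 4809.1 t N.

4810 t N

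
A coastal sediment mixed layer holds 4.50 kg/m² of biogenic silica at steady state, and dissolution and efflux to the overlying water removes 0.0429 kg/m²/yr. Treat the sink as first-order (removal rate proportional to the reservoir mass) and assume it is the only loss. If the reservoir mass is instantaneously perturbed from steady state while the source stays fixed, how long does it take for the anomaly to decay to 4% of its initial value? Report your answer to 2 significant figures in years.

For a linear reservoir the anomaly decays as exp(−t/τ) with τ = M/F = 4.50/0.0429 = 104.9 yr.
exp(−t/τ) = 0.04 ⇒ t = −τ ln(0.04) = 104.9 × 3.219 = 337.6 yr.

340 yr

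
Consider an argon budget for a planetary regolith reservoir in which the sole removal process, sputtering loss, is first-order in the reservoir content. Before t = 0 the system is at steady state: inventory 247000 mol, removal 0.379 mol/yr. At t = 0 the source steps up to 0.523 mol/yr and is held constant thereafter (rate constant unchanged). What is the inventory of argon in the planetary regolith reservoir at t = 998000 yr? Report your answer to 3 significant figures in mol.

321000 mol

τ = M₀/F₀ = 247000/0.379 = 651700 yr; rate constant k = 1/τ.
New steady state M_∞ = F₁/k = F₁·τ = 0.523 × 651700 = 340850 mol.
M(t) = M_∞ + (M₀ − M_∞)·e^(−t/τ); t/τ = 998000/651700 = 1.531, so e^(−t/τ) = 0.2162.
M(t) = 340850 − 93850 × 0.2162 = 320550 mol.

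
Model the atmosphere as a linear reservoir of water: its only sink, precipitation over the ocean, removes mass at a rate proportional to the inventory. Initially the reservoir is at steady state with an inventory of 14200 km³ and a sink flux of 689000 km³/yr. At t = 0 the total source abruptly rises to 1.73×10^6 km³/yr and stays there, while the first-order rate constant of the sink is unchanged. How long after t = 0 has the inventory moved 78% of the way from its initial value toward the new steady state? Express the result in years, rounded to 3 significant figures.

τ = M₀/F₀ = 14200/689000 = 0.02061 yr.
The remaining gap fraction is e^(−t/τ); 78% covered ⇒ e^(−t/τ) = 0.220.
t = −τ ln(0.220) = 0.02061 × 1.514 = 0.03121 yr.

0.0312 yr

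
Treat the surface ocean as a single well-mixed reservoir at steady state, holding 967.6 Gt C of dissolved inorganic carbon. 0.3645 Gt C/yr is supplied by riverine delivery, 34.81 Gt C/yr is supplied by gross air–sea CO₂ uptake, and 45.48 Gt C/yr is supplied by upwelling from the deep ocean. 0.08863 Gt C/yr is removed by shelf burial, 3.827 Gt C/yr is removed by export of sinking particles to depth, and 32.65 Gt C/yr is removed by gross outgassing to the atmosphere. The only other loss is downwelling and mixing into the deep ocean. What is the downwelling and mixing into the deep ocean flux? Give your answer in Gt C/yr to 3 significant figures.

At steady state ΣF_in = ΣF_out.
ΣF_in = 0.3645 + 34.81 + 45.48 = 80.654 Gt C/yr.
Downwelling and mixing into the deep ocean flux = ΣF_in − (0.08863 + 3.827 + 32.65) = 80.654 − 36.57 = 44.09 Gt C/yr.

44.1 Gt C/yr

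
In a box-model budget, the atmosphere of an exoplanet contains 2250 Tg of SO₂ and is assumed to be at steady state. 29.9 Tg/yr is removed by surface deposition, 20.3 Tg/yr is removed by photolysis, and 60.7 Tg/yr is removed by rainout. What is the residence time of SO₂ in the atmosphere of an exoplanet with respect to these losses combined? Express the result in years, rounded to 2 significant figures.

Total removal = 29.90 + 20.30 + 60.70 = 110.90 Tg/yr.
τ = M / ΣF_out = 2250 / 110.90 = 20.29 yr.

20 yr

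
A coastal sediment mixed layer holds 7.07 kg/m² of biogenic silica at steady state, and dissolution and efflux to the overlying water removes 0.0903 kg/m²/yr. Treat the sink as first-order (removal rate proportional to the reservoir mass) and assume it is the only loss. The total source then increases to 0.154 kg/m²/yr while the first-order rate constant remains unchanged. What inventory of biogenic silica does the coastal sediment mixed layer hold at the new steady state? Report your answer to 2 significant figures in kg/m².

12 kg/m²

Rate constant k = F/M = 0.0903 / 7.07 = 0.01277 yr⁻¹.
At the new steady state, source = k·M_new ⇒ M_new = 0.154 / 0.01277 = 12.06 kg/m².
(Equivalently M_new = M × F_new/F_old = 7.07 × 0.154/0.0903.)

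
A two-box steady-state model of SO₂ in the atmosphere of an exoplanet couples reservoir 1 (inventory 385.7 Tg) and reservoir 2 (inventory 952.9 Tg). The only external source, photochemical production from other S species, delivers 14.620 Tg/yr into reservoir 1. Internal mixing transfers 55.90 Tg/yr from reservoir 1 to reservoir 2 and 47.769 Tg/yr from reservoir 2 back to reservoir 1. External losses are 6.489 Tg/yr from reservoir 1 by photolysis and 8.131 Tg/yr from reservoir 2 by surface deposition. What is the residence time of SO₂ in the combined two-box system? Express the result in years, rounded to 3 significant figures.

Residence time in the combined system uses the total inventory and the total *external* removal — internal exchanges between the two boxes cancel.
M_total = 385.7 + 952.9 = 1338.6 Tg.
ΣF_external_out = 6.489 + 8.131 = 14.620 Tg/yr.
τ = M_total / ΣF_ext = 1338.6 / 14.620 = 91.56 yr.

91.6 yr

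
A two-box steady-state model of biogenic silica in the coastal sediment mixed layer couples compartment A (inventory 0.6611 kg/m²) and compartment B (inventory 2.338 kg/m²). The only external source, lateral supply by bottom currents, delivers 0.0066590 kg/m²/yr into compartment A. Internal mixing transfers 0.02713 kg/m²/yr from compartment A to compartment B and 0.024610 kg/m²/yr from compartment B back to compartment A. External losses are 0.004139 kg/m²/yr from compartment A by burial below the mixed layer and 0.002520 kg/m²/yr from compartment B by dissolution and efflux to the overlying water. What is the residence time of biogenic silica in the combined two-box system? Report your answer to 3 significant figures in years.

450 yr

Treat the two boxes together as one reservoir: the mixing fluxes between them are internal recycling, so τ = ΣM / Σ(external losses).
M_total = 0.6611 + 2.338 = 2.9991 kg/m².
ΣF_external_out = 0.004139 + 0.002520 = 0.0066590 kg/m²/yr.
τ = M_total / ΣF_ext = 2.9991 / 0.0066590 = 450.4 yr.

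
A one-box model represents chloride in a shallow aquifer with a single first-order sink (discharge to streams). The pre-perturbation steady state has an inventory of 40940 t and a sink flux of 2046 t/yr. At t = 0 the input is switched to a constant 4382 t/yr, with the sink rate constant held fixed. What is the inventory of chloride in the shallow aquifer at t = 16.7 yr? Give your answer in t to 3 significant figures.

67400 t

Residence time τ = M₀/F₀ = 20.01 yr. The eventual steady state is M_∞ = M₀·(F₁/F₀) = 40940 × 4382/2046 = 87683 t.
The anomaly ΔM(t) = M(t) − M_∞ decays as ΔM₀·e^(−t/τ) with ΔM₀ = 40940 − 87683 = −46740 t.
At t = 16.7 yr, e^(−t/τ) = e^(−0.8346) = 0.4341, so ΔM = −20290 t and M = 87683 − 20290 = 67394 t.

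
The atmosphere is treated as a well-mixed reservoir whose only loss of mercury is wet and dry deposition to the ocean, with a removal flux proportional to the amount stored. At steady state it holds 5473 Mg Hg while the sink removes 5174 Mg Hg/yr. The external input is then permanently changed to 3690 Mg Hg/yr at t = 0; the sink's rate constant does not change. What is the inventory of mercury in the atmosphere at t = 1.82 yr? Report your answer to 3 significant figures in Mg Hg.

4180 Mg Hg

The sink rate constant is k = F₀/M₀ = 5174/5473 = 0.9454 yr⁻¹.
Solving dM/dt = F₁ − kM with M(0) = M₀ gives M(t) = F₁/k + (M₀ − F₁/k)·e^(−kt).
F₁/k = 3690/0.9454 = 3903.2 Mg Hg; kt = 0.9454 × 1.82 = 1.721, e^(−kt) = 0.1790.
M(1.82) = 3903.2 + (5473 − 3903.2) × 0.1790 = 3903.2 + 280.9 = 4184.2 Mg Hg.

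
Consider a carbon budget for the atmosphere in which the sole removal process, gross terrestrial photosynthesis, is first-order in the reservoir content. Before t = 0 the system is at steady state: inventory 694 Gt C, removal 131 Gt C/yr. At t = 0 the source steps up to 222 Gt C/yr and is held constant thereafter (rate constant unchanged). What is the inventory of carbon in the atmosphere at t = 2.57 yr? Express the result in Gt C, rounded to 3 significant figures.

879 Gt C

The sink rate constant is k = F₀/M₀ = 131/694 = 0.1888 yr⁻¹.
Solving dM/dt = F₁ − kM with M(0) = M₀ gives M(t) = F₁/k + (M₀ − F₁/k)·e^(−kt).
F₁/k = 222/0.1888 = 1176.1 Gt C; kt = 0.1888 × 2.57 = 0.4851, e^(−kt) = 0.6156.
M(2.57) = 1176.1 + (694 − 1176.1) × 0.6156 = 1176.1 − 296.8 = 879.30 Gt C.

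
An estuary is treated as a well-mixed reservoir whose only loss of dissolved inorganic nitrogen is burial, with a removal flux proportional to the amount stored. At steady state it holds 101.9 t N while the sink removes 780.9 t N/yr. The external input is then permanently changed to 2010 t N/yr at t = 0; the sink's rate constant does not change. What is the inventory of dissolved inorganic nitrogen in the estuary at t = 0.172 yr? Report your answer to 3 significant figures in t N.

219 t N

Residence time τ = M₀/F₀ = 0.1305 yr. The eventual steady state is M_∞ = M₀·(F₁/F₀) = 101.9 × 2010/780.9 = 262.29 t N.
The anomaly ΔM(t) = M(t) − M_∞ decays as ΔM₀·e^(−t/τ) with ΔM₀ = 101.9 − 262.29 = −160.4 t N.
At t = 0.172 yr, e^(−t/τ) = e^(−1.318) = 0.2676, so ΔM = −42.93 t N and M = 262.29 − 42.93 = 219.36 t N.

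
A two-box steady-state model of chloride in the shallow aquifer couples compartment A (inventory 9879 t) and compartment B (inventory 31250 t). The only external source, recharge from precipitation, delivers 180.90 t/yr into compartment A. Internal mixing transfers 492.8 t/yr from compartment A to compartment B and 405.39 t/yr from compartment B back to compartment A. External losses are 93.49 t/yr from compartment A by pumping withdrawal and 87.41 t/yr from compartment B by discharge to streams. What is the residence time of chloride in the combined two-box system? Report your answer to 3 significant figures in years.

Treat the two boxes together as one reservoir: the mixing fluxes between them are internal recycling, so τ = ΣM / Σ(external losses).
M_total = 9879 + 31250 = 41129 t.
ΣF_external_out = 93.49 + 87.41 = 180.90 t/yr.
τ = M_total / ΣF_ext = 41129 / 180.90 = 227.4 yr.

227 yr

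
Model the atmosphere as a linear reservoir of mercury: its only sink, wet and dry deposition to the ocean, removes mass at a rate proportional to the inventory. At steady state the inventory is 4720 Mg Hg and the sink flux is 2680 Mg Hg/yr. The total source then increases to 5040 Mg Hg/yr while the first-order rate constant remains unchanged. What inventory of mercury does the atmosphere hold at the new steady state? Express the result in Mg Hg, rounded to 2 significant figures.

8900 Mg Hg

Rate constant k = F/M = 2680 / 4720 = 0.5678 yr⁻¹.
At the new steady state, source = k·M_new ⇒ M_new = 5040 / 0.5678 = 8876 Mg Hg.
(Equivalently M_new = M × F_new/F_old = 4720 × 5040/2680.)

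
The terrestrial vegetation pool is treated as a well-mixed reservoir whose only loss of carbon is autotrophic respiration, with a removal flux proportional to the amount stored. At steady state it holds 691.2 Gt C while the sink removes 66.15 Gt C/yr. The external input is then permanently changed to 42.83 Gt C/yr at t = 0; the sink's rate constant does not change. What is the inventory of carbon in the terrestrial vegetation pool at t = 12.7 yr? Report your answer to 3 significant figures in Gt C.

The sink rate constant is k = F₀/M₀ = 66.15/691.2 = 0.09570 yr⁻¹.
Solving dM/dt = F₁ − kM with M(0) = M₀ gives M(t) = F₁/k + (M₀ − F₁/k)·e^(−kt).
F₁/k = 42.83/0.09570 = 447.53 Gt C; kt = 0.09570 × 12.7 = 1.215, e^(−kt) = 0.2966.
M(12.7) = 447.53 + (691.2 − 447.53) × 0.2966 = 447.53 + 72.27 = 519.80 Gt C.

520 Gt C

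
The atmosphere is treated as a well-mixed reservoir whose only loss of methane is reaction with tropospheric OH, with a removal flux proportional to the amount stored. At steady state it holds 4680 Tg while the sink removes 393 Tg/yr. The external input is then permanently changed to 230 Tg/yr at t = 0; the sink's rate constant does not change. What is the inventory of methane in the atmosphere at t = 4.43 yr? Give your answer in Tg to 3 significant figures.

τ = M₀/F₀ = 4680/393 = 11.91 yr; rate constant k = 1/τ.
New steady state M_∞ = F₁/k = F₁·τ = 230 × 11.91 = 2738.9 Tg.
M(t) = M_∞ + (M₀ − M_∞)·e^(−t/τ); t/τ = 4.43/11.91 = 0.3720, so e^(−t/τ) = 0.6893.
M(t) = 2738.9 + 1941 × 0.6893 = 4077.0 Tg.

4080 Tg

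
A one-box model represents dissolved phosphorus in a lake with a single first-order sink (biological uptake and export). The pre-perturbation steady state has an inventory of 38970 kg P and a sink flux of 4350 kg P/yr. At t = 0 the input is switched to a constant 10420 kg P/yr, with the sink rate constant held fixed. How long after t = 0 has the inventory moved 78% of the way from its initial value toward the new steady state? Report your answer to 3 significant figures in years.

13.6 yr

τ = M₀/F₀ = 38970/4350 = 8.959 yr.
The remaining gap fraction is e^(−t/τ); 78% covered ⇒ e^(−t/τ) = 0.220.
t = −τ ln(0.220) = 8.959 × 1.514 = 13.56 yr.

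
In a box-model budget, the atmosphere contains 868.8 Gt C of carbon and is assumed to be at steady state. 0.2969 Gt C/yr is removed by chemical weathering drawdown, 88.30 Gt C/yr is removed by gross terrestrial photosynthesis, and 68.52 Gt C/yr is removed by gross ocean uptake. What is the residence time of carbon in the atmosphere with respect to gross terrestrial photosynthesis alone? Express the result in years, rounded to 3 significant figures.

9.84 yr

Residence time with respect to a single sink: τ = M / F_sink.
τ = 868.8 / 88.30 = 9.839 yr.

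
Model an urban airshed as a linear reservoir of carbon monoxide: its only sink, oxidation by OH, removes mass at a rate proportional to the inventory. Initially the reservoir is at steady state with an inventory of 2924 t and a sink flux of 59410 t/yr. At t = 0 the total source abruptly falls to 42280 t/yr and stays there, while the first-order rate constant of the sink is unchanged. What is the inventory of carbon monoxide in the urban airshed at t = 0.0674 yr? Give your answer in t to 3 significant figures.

2300 t

The sink rate constant is k = F₀/M₀ = 59410/2924 = 20.32 yr⁻¹.
Solving dM/dt = F₁ − kM with M(0) = M₀ gives M(t) = F₁/k + (M₀ − F₁/k)·e^(−kt).
F₁/k = 42280/20.32 = 2080.9 t; kt = 20.32 × 0.0674 = 1.369, e^(−kt) = 0.2543.
M(0.0674) = 2080.9 + (2924 − 2080.9) × 0.2543 = 2080.9 + 214.4 = 2295.3 t.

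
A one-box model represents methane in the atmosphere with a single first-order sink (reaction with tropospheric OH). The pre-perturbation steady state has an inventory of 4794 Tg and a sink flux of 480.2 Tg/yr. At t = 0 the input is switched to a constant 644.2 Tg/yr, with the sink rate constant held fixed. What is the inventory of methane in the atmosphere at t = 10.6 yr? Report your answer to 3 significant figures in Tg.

Residence time τ = M₀/F₀ = 9.983 yr. The eventual steady state is M_∞ = M₀·(F₁/F₀) = 4794 × 644.2/480.2 = 6431.3 Tg.
The anomaly ΔM(t) = M(t) − M_∞ decays as ΔM₀·e^(−t/τ) with ΔM₀ = 4794 − 6431.3 = −1637 Tg.
At t = 10.6 yr, e^(−t/τ) = e^(−1.062) = 0.3458, so ΔM = −566.2 Tg and M = 6431.3 − 566.2 = 5865.0 Tg.

5870 Tg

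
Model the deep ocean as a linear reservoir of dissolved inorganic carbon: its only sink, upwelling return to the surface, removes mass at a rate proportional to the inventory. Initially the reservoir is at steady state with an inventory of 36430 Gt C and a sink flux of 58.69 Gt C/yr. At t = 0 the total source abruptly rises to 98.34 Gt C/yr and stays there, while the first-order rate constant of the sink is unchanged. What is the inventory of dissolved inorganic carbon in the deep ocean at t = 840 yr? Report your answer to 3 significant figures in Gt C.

54700 Gt C

Residence time τ = M₀/F₀ = 620.7 yr. The eventual steady state is M_∞ = M₀·(F₁/F₀) = 36430 × 98.34/58.69 = 61042 Gt C.
The anomaly ΔM(t) = M(t) − M_∞ decays as ΔM₀·e^(−t/τ) with ΔM₀ = 36430 − 61042 = −24610 Gt C.
At t = 840 yr, e^(−t/τ) = e^(−1.353) = 0.2584, so ΔM = −6359 Gt C and M = 61042 − 6359 = 54682 Gt C.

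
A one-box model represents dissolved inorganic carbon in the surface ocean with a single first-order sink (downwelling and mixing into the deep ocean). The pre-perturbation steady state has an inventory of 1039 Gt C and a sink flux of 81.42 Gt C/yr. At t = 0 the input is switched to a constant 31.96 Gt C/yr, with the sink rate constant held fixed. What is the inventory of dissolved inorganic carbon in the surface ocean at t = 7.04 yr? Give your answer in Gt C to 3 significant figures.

771 Gt C

Residence time τ = M₀/F₀ = 12.76 yr. The eventual steady state is M_∞ = M₀·(F₁/F₀) = 1039 × 31.96/81.42 = 407.84 Gt C.
The anomaly ΔM(t) = M(t) − M_∞ decays as ΔM₀·e^(−t/τ) with ΔM₀ = 1039 − 407.84 = 631.2 Gt C.
At t = 7.04 yr, e^(−t/τ) = e^(−0.5517) = 0.5760, so ΔM = 363.5 Gt C and M = 407.84 + 363.5 = 771.38 Gt C.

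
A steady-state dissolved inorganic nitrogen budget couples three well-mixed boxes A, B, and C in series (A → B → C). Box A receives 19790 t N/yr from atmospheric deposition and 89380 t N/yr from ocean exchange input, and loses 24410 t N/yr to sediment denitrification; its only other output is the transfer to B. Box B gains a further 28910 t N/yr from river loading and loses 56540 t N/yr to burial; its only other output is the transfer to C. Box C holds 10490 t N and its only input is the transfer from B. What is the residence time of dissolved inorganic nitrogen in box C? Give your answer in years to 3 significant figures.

Box A: F(A→B) = (19790 + 89380) − 24410 = 84760 t N/yr.
Box B: F(B→C) = (84760 + 28910) − 56540 = 57130 t N/yr.
Box C throughput = its input = 57130 t N/yr; τ = 10490 / 57130 = 0.1836 yr.

0.184 yr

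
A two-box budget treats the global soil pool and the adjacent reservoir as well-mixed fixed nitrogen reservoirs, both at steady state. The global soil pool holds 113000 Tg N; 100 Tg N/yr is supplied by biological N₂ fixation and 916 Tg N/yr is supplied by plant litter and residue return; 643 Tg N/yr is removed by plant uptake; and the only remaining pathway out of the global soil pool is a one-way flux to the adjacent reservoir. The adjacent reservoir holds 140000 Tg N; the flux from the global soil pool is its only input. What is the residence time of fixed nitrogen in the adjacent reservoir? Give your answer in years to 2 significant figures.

Balance the global soil pool: ΣF_in = 100 + 916 = 1016.0 Tg N/yr.
Flux to the adjacent reservoir = ΣF_in − (643) = 373.00 Tg N/yr.
At steady state the output of the adjacent reservoir equals its input, 373.00 Tg N/yr.
τ = M / F = 140000 / 373.00 = 375.3 yr.

380 yr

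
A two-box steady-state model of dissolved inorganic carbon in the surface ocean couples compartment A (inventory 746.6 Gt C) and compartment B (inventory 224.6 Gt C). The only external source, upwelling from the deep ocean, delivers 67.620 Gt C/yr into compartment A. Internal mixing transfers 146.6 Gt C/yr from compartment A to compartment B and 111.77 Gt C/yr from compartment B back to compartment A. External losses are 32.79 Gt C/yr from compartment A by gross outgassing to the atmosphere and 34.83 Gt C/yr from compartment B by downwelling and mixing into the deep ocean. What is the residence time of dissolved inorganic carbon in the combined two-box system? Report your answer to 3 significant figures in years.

For the system as a whole, the A↔B exchange is internal and contributes nothing to the throughput; only the external sinks remove mass.
M_total = 746.6 + 224.6 = 971.20 Gt C.
ΣF_external_out = 32.79 + 34.83 = 67.620 Gt C/yr.
τ = M_total / ΣF_ext = 971.20 / 67.620 = 14.36 yr.

14.4 yr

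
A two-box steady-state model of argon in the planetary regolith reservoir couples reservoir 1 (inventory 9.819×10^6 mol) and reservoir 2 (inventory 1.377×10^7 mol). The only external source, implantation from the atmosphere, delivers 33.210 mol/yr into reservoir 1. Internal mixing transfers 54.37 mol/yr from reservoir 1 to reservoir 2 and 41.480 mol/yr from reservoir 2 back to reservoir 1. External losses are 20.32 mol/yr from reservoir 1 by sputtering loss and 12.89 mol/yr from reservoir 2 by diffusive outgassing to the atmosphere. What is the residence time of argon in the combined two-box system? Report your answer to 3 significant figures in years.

Residence time in the combined system uses the total inventory and the total *external* removal — internal exchanges between the two boxes cancel.
M_total = 9.819×10^6 + 1.377×10^7 = 2.3589×10^7 mol.
ΣF_external_out = 20.32 + 12.89 = 33.210 mol/yr.
τ = M_total / ΣF_ext = 2.3589×10^7 / 33.210 = 710300 yr.

710000 yr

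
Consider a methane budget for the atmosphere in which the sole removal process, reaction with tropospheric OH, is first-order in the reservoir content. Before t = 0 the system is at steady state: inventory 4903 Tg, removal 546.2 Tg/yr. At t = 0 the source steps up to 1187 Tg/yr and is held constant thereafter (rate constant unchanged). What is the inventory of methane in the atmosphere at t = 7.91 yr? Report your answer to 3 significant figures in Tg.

The sink rate constant is k = F₀/M₀ = 546.2/4903 = 0.1114 yr⁻¹.
Solving dM/dt = F₁ − kM with M(0) = M₀ gives M(t) = F₁/k + (M₀ − F₁/k)·e^(−kt).
F₁/k = 1187/0.1114 = 10655 Tg; kt = 0.1114 × 7.91 = 0.8812, e^(−kt) = 0.4143.
M(7.91) = 10655 + (4903 − 10655) × 0.4143 = 10655 − 2383 = 8272.1 Tg.

8270 Tg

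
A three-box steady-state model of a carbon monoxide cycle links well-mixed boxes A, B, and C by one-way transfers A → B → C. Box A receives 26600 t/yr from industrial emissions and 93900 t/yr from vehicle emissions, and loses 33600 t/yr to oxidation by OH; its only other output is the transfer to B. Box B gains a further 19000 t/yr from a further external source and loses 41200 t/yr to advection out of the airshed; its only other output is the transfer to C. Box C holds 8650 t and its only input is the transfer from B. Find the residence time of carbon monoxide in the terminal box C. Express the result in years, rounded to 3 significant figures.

Box A: F(A→B) = (26600 + 93900) − 33600 = 86900 t/yr.
Box B: F(B→C) = (86900 + 19000) − 41200 = 64700 t/yr.
Box C throughput = its input = 64700 t/yr; τ = 8650 / 64700 = 0.1337 yr.

0.134 yr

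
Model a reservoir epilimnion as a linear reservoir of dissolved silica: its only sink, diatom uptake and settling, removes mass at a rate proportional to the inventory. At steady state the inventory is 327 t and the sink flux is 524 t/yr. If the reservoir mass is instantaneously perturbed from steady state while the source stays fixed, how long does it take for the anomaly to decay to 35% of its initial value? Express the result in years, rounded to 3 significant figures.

0.655 yr

For a linear reservoir the anomaly decays as exp(−t/τ) with τ = M/F = 327/524 = 0.6240 yr.
exp(−t/τ) = 0.35 ⇒ t = −τ ln(0.35) = 0.6240 × 1.050 = 0.6551 yr.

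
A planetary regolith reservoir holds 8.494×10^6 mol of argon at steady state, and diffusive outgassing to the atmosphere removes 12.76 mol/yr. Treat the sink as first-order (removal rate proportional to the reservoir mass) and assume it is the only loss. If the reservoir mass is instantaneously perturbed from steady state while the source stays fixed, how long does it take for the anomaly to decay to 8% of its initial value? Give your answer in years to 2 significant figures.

For a linear reservoir the anomaly decays as exp(−t/τ) with τ = M/F = 8.494×10^6/12.76 = 665700 yr.
exp(−t/τ) = 0.08 ⇒ t = −τ ln(0.08) = 665700 × 2.526 = 1.681×10^6 yr.

1.7×10^6 yr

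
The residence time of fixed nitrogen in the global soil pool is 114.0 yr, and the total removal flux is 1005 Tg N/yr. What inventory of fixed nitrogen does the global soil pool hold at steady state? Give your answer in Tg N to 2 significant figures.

110000 Tg N

τ = M/F ⇒ M = τ × F = 114.0 × 1005 = 114600 Tg N.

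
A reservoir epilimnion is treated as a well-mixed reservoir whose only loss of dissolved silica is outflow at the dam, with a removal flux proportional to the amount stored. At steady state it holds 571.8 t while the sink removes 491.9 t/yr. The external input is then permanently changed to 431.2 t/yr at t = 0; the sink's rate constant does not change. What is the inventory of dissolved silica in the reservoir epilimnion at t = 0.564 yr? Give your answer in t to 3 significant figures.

Residence time τ = M₀/F₀ = 1.162 yr. The eventual steady state is M_∞ = M₀·(F₁/F₀) = 571.8 × 431.2/491.9 = 501.24 t.
The anomaly ΔM(t) = M(t) − M_∞ decays as ΔM₀·e^(−t/τ) with ΔM₀ = 571.8 − 501.24 = 70.56 t.
At t = 0.564 yr, e^(−t/τ) = e^(−0.4852) = 0.6156, so ΔM = 43.44 t and M = 501.24 + 43.44 = 544.68 t.

545 t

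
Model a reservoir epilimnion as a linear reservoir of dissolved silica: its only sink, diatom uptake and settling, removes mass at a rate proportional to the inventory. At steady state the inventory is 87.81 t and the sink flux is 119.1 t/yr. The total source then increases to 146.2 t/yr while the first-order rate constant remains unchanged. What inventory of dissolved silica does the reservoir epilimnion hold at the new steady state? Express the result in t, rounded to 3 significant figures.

108 t

Rate constant k = F/M = 119.1 / 87.81 = 1.356 yr⁻¹.
At the new steady state, source = k·M_new ⇒ M_new = 146.2 / 1.356 = 107.8 t.
(Equivalently M_new = M × F_new/F_old = 87.81 × 146.2/119.1.)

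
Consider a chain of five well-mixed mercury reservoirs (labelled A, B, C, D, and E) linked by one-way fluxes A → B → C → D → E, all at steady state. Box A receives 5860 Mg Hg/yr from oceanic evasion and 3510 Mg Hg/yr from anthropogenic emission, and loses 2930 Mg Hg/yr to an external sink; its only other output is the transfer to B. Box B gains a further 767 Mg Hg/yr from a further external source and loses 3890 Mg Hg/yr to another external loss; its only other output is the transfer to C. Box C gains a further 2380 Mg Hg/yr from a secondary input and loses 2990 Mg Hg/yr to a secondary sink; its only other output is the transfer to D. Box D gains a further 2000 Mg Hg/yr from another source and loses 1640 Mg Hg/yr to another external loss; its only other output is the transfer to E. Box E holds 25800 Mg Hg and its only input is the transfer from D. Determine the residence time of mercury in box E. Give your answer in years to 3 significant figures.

Box A: F(A→B) = (5860 + 3510) − 2930 = 6440.0 Mg Hg/yr.
Box B: F(B→C) = (6440.0 + 767) − 3890 = 3317.0 Mg Hg/yr.
Box C: F(C→D) = (3317.0 + 2380) − 2990 = 2707.0 Mg Hg/yr.
Box D: F(D→E) = (2707.0 + 2000) − 1640 = 3067.0 Mg Hg/yr.
Box E throughput = its input = 3067.0 Mg Hg/yr; τ = 25800 / 3067.0 = 8.412 yr.

8.41 yr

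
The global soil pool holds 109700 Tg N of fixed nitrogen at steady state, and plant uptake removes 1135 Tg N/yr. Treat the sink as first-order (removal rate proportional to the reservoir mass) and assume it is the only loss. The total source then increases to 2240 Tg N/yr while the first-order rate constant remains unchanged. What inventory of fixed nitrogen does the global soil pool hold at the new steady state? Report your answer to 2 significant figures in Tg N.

220000 Tg N

Rate constant k = F/M = 1135 / 109700 = 0.01035 yr⁻¹.
At the new steady state, source = k·M_new ⇒ M_new = 2240 / 0.01035 = 216500 Tg N.
(Equivalently M_new = M × F_new/F_old = 109700 × 2240/1135.)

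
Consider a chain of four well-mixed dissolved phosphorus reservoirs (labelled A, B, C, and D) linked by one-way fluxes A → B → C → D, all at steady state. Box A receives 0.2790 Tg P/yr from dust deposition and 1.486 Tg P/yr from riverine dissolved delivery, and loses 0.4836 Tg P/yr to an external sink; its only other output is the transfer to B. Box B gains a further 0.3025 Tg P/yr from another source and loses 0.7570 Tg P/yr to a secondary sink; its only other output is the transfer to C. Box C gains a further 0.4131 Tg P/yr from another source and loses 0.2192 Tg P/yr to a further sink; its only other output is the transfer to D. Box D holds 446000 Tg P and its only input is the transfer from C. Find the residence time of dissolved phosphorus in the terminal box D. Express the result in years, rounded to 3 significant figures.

Box A: F(A→B) = (0.2790 + 1.486) − 0.4836 = 1.2814 Tg P/yr.
Box B: F(B→C) = (1.2814 + 0.3025) − 0.7570 = 0.82690 Tg P/yr.
Box C: F(C→D) = (0.82690 + 0.4131) − 0.2192 = 1.0208 Tg P/yr.
Box D throughput = its input = 1.0208 Tg P/yr; τ = 446000 / 1.0208 = 436900 yr.

437000 yr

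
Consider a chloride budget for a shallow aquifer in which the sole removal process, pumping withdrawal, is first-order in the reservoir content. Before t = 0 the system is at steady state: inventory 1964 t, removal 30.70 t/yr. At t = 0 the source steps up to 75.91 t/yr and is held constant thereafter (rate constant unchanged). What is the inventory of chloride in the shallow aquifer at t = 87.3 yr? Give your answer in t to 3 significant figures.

τ = M₀/F₀ = 1964/30.70 = 63.97 yr; rate constant k = 1/τ.
New steady state M_∞ = F₁/k = F₁·τ = 75.91 × 63.97 = 4856.3 t.
M(t) = M_∞ + (M₀ − M_∞)·e^(−t/τ); t/τ = 87.3/63.97 = 1.365, so e^(−t/τ) = 0.2555.
M(t) = 4856.3 − 2892 × 0.2555 = 4117.4 t.

4120 t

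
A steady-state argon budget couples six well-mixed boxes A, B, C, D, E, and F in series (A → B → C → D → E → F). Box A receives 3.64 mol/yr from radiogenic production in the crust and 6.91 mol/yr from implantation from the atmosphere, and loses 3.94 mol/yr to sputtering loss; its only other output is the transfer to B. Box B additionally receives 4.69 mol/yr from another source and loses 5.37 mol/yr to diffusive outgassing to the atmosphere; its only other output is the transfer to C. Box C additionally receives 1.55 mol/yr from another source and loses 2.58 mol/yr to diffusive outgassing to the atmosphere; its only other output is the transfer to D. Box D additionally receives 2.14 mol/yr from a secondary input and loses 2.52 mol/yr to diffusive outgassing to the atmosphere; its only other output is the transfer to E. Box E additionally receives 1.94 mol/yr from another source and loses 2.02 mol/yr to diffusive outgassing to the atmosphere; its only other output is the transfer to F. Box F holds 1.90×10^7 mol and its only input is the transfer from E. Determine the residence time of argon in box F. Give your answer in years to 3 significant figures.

Box A: F(A→B) = (3.64 + 6.91) − 3.94 = 6.6100 mol/yr.
Box B: F(B→C) = (6.6100 + 4.69) − 5.37 = 5.9300 mol/yr.
Box C: F(C→D) = (5.9300 + 1.55) − 2.58 = 4.9000 mol/yr.
Box D: F(D→E) = (4.9000 + 2.14) − 2.52 = 4.5200 mol/yr.
Box E: F(E→F) = (4.5200 + 1.94) − 2.02 = 4.4400 mol/yr.
Box F throughput = its input = 4.4400 mol/yr; τ = 1.90×10^7 / 4.4400 = 4.279×10^6 yr.

4.28×10^6 yr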